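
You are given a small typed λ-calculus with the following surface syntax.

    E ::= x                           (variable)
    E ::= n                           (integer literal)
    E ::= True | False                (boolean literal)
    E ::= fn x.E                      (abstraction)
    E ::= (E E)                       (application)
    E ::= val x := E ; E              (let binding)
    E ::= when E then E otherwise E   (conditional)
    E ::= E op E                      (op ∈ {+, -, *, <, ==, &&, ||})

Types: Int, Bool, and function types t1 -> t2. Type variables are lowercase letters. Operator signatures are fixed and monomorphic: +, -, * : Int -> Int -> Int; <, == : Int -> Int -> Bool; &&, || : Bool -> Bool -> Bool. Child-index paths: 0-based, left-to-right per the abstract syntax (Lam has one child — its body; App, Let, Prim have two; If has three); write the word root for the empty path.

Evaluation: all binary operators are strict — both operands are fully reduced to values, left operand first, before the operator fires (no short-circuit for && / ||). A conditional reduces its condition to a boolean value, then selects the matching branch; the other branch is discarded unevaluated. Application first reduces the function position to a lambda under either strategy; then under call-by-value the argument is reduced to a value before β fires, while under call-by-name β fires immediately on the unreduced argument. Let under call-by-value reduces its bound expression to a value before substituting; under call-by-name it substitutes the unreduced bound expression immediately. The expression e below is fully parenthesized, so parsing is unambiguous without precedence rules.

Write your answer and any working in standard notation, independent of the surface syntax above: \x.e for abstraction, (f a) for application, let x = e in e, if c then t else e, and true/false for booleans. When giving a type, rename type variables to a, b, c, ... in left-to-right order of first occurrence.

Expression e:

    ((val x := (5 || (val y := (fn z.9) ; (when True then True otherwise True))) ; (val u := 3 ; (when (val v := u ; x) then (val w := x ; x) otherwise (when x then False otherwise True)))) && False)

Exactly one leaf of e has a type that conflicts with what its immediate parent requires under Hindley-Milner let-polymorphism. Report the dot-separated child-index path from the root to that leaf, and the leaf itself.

Answer: 0.0.0 : 5

Derivation:
  unify Int ~ Bool
  FAIL: mismatch Int ~ Bool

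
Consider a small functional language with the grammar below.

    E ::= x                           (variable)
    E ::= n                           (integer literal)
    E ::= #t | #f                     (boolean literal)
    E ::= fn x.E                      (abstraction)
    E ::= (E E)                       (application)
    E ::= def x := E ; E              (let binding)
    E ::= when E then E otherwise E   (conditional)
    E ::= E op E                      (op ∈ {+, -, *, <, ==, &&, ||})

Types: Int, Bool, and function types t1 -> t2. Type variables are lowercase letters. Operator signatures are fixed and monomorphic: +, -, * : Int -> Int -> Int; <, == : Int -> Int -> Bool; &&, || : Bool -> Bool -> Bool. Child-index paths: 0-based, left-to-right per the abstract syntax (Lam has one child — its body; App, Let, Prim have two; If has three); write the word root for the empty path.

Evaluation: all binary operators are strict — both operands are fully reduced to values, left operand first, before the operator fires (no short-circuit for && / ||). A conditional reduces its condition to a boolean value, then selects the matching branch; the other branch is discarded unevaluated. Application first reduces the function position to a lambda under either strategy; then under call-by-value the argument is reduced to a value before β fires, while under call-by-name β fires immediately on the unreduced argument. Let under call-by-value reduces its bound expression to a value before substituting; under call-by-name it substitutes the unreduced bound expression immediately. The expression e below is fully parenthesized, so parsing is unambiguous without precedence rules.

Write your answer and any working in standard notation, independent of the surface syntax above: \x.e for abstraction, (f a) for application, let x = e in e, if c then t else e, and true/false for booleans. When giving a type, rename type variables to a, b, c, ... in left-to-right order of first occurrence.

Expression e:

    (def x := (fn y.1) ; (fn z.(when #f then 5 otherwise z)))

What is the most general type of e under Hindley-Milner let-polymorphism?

Derivation:
\y._ : a -> Int
let x : forall. a -> Int
  unify Bool ~ Bool
z : b
  unify Int ~ b
\z._ : Int -> Int

Answer: Int -> Int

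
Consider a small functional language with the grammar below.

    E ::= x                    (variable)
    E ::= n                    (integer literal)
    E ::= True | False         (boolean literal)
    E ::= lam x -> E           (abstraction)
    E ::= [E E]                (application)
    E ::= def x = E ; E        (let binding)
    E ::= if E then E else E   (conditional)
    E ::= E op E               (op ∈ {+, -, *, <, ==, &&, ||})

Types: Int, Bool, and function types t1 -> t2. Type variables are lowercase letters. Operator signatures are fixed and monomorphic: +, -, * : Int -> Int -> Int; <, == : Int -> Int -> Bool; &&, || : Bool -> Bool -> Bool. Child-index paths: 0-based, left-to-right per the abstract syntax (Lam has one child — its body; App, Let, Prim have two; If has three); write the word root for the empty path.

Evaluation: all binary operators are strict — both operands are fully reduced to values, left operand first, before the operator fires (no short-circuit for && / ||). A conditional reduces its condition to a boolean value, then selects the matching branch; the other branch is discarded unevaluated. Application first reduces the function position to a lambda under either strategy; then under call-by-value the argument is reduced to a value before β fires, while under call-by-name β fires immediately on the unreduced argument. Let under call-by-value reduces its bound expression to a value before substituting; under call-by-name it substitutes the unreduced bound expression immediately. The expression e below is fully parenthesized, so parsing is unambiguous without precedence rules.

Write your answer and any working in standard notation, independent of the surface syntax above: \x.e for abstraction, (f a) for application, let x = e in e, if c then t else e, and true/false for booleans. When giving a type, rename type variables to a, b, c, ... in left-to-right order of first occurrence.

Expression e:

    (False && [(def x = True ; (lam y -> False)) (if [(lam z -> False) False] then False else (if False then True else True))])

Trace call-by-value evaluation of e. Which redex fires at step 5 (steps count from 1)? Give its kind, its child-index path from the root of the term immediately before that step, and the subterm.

Derivation:
step 0: (false && ((let x = true in (\y.false)) (if ((\z.false) false) then false else (if false then true else true))))
step 1: [let@1.0] (false && ((\y.false) (if ((\z.false) false) then false else (if false then true else true))))
step 2: [beta@1.1.0] (false && ((\y.false) (if false then false else (if false then true else true))))
step 3: [if@1.1] (false && ((\y.false) (if false then true else true)))
step 4: [if@1.1] (false && ((\y.false) true))
step 5: [beta@1] (false && false)

Answer: beta at 1 : ((\y.false) true)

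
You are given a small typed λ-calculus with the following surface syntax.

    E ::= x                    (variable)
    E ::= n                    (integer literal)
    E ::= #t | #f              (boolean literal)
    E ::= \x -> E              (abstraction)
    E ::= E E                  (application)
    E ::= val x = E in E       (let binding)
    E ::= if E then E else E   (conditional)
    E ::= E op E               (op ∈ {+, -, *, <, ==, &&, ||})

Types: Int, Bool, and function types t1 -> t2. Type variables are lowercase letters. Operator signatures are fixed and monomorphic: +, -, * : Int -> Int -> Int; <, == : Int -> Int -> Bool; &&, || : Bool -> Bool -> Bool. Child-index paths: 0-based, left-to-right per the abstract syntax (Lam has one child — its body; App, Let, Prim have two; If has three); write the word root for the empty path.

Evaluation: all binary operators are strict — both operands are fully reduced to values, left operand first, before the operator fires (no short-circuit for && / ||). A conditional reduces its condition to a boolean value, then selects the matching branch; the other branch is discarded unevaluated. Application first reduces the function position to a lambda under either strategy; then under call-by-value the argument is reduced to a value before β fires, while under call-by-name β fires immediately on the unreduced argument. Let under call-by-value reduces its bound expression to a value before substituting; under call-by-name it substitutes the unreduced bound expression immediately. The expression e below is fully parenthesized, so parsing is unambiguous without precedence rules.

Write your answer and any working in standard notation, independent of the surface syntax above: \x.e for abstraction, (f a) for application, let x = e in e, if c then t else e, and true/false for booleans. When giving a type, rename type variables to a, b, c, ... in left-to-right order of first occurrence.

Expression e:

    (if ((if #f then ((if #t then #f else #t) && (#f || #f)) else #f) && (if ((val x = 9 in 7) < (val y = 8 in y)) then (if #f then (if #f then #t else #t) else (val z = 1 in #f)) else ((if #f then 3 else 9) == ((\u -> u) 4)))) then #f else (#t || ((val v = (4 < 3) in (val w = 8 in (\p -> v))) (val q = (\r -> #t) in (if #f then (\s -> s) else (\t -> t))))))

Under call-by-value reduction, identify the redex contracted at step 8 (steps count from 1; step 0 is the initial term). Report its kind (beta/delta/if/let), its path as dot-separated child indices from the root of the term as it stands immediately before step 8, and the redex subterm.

Derivation:
step 0: (if ((if false then ((if true then false else true) && (false || false)) else false) && (if ((let x = 9 in 7) < (let y = 8 in y)) then (if false then (if false then true else true) else (let z = 1 in false)) else ((if false then 3 else 9) == ((\u.u) 4)))) then false else (true || ((let v = (4 < 3) in (let w = 8 in (\p.v))) (let q = (\r.true) in (if false then (\s.s) else (\t.t))))))
step 1: [if@0.0] (if (false && (if ((let x = 9 in 7) < (let y = 8 in y)) then (if false then (if false then true else true) else (let z = 1 in false)) else ((if false then 3 else 9) == ((\u.u) 4)))) then false else (true || ((let v = (4 < 3) in (let w = 8 in (\p.v))) (let q = (\r.true) in (if false then (\s.s) else (\t.t))))))
step 2: [let@0.1.0.0] (if (false && (if (7 < (let y = 8 in y)) then (if false then (if false then true else true) else (let z = 1 in false)) else ((if false then 3 else 9) == ((\u.u) 4)))) then false else (true || ((let v = (4 < 3) in (let w = 8 in (\p.v))) (let q = (\r.true) in (if false then (\s.s) else (\t.t))))))
step 3: [let@0.1.0.1] (if (false && (if (7 < 8) then (if false then (if false then true else true) else (let z = 1 in false)) else ((if false then 3 else 9) == ((\u.u) 4)))) then false else (true || ((let v = (4 < 3) in (let w = 8 in (\p.v))) (let q = (\r.true) in (if false then (\s.s) else (\t.t))))))
step 4: [delta@0.1.0] (if (false && (if true then (if false then (if false then true else true) else (let z = 1 in false)) else ((if false then 3 else 9) == ((\u.u) 4)))) then false else (true || ((let v = (4 < 3) in (let w = 8 in (\p.v))) (let q = (\r.true) in (if false then (\s.s) else (\t.t))))))
step 5: [if@0.1] (if (false && (if false then (if false then true else true) else (let z = 1 in false))) then false else (true || ((let v = (4 < 3) in (let w = 8 in (\p.v))) (let q = (\r.true) in (if false then (\s.s) else (\t.t))))))
step 6: [if@0.1] (if (false && (let z = 1 in false)) then false else (true || ((let v = (4 < 3) in (let w = 8 in (\p.v))) (let q = (\r.true) in (if false then (\s.s) else (\t.t))))))
step 7: [let@0.1] (if (false && false) then false else (true || ((let v = (4 < 3) in (let w = 8 in (\p.v))) (let q = (\r.true) in (if false then (\s.s) else (\t.t))))))
step 8: [delta@0] (if false then false else (true || ((let v = (4 < 3) in (let w = 8 in (\p.v))) (let q = (\r.true) in (if false then (\s.s) else (\t.t))))))

Answer: delta at 0 : (false && false)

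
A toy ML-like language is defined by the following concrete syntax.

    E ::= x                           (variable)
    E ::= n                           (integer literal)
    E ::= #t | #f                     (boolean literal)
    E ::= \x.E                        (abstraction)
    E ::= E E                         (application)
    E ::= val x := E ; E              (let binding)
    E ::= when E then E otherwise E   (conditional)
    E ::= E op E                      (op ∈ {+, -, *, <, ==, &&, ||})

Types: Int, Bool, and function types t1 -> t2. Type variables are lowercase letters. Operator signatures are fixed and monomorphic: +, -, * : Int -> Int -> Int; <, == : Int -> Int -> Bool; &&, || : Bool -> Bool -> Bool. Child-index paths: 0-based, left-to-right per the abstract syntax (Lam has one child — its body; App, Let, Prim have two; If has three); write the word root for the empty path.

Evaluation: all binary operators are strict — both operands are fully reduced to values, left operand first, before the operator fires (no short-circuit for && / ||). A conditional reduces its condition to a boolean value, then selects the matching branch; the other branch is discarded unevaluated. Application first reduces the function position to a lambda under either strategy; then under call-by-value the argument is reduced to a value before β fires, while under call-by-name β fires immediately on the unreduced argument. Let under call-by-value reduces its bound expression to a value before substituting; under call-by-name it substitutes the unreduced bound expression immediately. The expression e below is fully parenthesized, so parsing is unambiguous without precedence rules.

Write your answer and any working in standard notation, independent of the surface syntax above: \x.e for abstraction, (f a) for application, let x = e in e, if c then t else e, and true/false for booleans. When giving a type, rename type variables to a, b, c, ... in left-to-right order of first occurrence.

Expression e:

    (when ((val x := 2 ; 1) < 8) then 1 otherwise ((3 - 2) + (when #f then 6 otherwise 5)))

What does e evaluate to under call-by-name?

Answer: 1

Derivation:
step 0: (if ((let x = 2 in 1) < 8) then 1 else ((3 - 2) + (if false then 6 else 5)))
step 1: [let@0.0] (if (1 < 8) then 1 else ((3 - 2) + (if false then 6 else 5)))
step 2: [delta@0] (if true then 1 else ((3 - 2) + (if false then 6 else 5)))
step 3: [if@root] 1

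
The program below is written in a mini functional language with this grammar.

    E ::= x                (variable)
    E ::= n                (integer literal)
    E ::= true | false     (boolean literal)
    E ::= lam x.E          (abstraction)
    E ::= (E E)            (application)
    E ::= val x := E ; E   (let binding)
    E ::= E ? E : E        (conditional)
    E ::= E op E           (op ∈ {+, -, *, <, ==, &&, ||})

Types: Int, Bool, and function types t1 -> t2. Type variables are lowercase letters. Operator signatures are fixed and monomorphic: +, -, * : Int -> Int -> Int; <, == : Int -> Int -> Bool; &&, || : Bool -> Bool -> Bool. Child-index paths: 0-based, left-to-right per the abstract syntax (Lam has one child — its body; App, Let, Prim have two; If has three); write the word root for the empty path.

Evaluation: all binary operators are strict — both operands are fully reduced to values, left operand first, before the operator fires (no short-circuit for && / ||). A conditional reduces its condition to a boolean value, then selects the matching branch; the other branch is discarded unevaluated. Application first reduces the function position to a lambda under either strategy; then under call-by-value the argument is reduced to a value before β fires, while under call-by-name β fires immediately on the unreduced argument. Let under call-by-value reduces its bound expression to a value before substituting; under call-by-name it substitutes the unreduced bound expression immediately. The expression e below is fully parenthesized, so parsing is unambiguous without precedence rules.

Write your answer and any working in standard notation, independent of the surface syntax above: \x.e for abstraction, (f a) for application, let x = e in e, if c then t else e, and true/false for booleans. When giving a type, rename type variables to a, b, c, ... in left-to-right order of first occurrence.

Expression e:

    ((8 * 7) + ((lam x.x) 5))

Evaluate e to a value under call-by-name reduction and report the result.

Answer: 61

Working:
step 0: ((8 * 7) + ((\x.x) 5))
step 1: [delta@0] (56 + ((\x.x) 5))
step 2: [beta@1] (56 + 5)
step 3: [delta@root] 61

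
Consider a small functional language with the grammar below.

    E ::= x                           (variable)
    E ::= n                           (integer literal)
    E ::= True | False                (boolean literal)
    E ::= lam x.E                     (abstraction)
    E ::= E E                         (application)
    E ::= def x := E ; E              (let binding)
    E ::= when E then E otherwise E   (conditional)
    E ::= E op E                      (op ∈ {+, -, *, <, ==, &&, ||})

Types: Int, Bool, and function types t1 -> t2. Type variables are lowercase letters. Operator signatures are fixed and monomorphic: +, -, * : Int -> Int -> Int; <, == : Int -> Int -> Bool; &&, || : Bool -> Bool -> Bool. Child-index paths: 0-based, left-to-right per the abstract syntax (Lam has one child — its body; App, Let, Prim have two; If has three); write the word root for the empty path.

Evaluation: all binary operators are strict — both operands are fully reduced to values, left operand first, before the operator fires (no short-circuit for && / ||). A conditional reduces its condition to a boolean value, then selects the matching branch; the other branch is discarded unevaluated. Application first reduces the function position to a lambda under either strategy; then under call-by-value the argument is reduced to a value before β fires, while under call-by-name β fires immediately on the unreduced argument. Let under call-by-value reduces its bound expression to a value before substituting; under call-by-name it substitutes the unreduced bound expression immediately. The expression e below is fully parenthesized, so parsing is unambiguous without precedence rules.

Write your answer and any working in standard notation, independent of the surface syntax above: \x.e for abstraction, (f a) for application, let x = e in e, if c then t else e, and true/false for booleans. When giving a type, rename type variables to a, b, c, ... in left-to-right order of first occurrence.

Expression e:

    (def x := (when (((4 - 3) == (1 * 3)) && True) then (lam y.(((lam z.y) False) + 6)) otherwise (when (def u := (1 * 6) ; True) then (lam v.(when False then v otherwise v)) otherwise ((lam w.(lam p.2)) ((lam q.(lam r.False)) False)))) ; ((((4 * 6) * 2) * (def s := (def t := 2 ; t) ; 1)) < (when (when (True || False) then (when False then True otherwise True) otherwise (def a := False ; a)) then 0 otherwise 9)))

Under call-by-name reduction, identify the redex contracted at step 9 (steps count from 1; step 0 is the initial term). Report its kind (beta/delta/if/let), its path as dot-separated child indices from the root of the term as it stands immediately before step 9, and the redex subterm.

Working:
step 0: (let x = (if (((4 - 3) == (1 * 3)) && true) then (\y.(((\z.y) false) + 6)) else (if (let u = (1 * 6) in true) then (\v.(if false then v else v)) else ((\w.(\p.2)) ((\q.(\r.false)) false)))) in ((((4 * 6) * 2) * (let s = (let t = 2 in t) in 1)) < (if (if (true || false) then (if false then true else true) else (let a = false in a)) then 0 else 9)))
step 1: [let@root] ((((4 * 6) * 2) * (let s = (let t = 2 in t) in 1)) < (if (if (true || false) then (if false then true else true) else (let a = false in a)) then 0 else 9))
step 2: [delta@0.0.0] (((24 * 2) * (let s = (let t = 2 in t) in 1)) < (if (if (true || false) then (if false then true else true) else (let a = false in a)) then 0 else 9))
step 3: [delta@0.0] ((48 * (let s = (let t = 2 in t) in 1)) < (if (if (true || false) then (if false then true else true) else (let a = false in a)) then 0 else 9))
step 4: [let@0.1] ((48 * 1) < (if (if (true || false) then (if false then true else true) else (let a = false in a)) then 0 else 9))
step 5: [delta@0] (48 < (if (if (true || false) then (if false then true else true) else (let a = false in a)) then 0 else 9))
step 6: [delta@1.0.0] (48 < (if (if true then (if false then true else true) else (let a = false in a)) then 0 else 9))
step 7: [if@1.0] (48 < (if (if false then true else true) then 0 else 9))
step 8: [if@1.0] (48 < (if true then 0 else 9))
step 9: [if@1] (48 < 0)

Answer: if at 1 : (if true then 0 else 9)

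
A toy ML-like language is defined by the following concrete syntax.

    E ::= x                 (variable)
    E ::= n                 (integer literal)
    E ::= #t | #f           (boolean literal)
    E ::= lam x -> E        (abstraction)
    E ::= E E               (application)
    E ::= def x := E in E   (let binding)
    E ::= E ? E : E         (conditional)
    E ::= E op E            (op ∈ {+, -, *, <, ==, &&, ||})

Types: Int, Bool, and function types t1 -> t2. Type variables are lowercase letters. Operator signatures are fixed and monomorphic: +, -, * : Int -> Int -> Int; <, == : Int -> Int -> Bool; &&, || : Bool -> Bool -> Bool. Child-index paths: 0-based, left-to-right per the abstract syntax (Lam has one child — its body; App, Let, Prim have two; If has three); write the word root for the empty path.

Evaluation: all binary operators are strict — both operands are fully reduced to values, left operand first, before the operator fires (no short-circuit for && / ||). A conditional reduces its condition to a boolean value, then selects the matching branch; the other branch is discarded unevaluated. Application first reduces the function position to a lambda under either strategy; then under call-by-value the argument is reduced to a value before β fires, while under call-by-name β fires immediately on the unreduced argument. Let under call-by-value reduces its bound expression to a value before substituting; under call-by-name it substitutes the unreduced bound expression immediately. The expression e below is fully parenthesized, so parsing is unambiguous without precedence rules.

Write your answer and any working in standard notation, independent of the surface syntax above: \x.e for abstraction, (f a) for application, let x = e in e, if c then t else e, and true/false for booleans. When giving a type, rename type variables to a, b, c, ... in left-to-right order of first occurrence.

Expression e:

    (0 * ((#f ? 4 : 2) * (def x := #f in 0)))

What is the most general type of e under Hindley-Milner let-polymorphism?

Working:
  unify Int ~ Int
  unify Bool ~ Bool
  unify Int ~ Int
  unify Int ~ Int
let x : Bool
  unify Int ~ Int
  unify Int ~ Int

Answer: Int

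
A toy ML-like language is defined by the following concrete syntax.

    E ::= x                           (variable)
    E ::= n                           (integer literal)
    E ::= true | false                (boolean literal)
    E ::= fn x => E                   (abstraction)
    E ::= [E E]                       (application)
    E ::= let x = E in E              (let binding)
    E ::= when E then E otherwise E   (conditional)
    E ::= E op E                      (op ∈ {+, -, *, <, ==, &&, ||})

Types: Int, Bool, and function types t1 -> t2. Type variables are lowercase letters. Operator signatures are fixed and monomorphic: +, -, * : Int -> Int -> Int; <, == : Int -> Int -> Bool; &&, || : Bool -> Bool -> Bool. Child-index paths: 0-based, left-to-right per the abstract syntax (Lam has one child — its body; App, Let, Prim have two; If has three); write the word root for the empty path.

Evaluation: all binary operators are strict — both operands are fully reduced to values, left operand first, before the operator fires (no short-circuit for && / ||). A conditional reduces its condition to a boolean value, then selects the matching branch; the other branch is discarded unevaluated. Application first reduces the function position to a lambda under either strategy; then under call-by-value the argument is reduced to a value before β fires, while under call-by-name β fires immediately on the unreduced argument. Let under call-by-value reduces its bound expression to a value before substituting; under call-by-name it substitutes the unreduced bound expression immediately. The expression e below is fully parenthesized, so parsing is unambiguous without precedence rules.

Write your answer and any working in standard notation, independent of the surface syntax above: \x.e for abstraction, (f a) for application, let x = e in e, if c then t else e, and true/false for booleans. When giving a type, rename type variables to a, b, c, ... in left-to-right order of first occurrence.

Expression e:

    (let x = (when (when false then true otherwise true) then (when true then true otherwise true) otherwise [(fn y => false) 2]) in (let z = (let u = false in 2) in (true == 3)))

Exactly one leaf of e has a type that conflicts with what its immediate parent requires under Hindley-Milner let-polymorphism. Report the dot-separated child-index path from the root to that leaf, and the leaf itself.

Trace:
  unify Bool ~ Bool
  unify Bool ~ Bool
  unify Bool ~ Bool
  unify Bool ~ Bool
  unify Bool ~ Bool
\y._ : a -> Bool
  unify a -> Bool ~ Int -> b
  unify a ~ Int
  unify Bool ~ b
_ _ : Bool
  unify Bool ~ Bool
let x : Bool
let u : Bool
let z : Int
  unify Bool ~ Int
  FAIL: mismatch Bool ~ Int

Answer: 1.1.0 : true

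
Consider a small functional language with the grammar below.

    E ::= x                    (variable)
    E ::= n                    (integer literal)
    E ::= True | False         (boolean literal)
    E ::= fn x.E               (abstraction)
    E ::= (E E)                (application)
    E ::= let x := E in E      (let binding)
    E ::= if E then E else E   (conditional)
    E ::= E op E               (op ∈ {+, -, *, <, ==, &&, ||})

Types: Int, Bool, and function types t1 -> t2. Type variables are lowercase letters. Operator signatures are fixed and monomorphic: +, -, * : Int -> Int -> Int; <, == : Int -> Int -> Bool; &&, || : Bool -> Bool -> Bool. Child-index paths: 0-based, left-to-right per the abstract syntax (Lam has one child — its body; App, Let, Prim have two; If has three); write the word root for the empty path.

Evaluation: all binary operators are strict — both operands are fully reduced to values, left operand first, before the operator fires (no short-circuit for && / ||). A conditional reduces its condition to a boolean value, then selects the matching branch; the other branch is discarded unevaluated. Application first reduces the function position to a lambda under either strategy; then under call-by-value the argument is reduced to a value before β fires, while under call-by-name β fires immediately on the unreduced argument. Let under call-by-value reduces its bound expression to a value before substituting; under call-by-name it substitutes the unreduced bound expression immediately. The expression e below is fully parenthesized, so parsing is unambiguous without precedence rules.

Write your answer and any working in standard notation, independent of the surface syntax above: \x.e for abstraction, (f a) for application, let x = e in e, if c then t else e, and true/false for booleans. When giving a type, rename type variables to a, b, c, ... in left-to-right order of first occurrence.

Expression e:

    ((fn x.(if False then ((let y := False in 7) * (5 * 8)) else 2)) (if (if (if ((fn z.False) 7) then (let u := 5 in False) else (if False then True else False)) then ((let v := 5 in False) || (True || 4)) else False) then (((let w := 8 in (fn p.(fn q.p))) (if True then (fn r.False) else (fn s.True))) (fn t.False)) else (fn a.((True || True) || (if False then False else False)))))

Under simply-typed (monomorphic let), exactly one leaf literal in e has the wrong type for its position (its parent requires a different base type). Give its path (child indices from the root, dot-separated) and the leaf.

Working:
  unify Bool ~ Bool
let y : Bool
  unify Int ~ Int
  unify Int ~ Int
  unify Int ~ Int
  unify Int ~ Int
  unify Int ~ Int
\x._ : a -> Int
\z._ : b -> Bool
  unify b -> Bool ~ Int -> c
  unify b ~ Int
  unify Bool ~ c
_ _ : Bool
  unify Bool ~ Bool
let u : Int
  unify Bool ~ Bool
  unify Bool ~ Bool
  unify Bool ~ Bool
  unify Bool ~ Bool
let v : Int
  unify Bool ~ Bool
  unify Bool ~ Bool
  unify Int ~ Bool
  FAIL: mismatch Int ~ Bool

Answer: 1.0.1.1.1 : 4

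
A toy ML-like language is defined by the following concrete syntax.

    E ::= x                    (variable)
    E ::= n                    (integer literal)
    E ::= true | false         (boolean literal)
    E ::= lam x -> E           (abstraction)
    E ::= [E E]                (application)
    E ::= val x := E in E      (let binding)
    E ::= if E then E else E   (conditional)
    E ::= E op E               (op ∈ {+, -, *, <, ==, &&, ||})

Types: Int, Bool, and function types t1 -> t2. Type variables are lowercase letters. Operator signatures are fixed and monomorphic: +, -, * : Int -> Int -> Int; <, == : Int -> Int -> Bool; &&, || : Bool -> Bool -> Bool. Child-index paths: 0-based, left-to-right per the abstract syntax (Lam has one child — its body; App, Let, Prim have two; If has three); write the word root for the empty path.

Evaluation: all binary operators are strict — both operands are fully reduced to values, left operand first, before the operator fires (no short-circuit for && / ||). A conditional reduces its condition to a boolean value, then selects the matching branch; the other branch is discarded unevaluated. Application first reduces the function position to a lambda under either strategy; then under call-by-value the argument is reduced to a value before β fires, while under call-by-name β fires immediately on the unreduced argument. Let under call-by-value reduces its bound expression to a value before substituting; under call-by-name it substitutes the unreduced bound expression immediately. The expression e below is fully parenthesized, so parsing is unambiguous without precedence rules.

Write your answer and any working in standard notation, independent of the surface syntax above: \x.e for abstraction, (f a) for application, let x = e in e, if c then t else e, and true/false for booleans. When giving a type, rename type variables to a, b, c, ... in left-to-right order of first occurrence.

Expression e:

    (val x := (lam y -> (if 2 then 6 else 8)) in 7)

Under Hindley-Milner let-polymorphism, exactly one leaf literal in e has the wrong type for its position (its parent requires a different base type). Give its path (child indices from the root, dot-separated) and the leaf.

Derivation:
  unify Int ~ Bool
  FAIL: mismatch Int ~ Bool

Answer: 0.0.0 : 2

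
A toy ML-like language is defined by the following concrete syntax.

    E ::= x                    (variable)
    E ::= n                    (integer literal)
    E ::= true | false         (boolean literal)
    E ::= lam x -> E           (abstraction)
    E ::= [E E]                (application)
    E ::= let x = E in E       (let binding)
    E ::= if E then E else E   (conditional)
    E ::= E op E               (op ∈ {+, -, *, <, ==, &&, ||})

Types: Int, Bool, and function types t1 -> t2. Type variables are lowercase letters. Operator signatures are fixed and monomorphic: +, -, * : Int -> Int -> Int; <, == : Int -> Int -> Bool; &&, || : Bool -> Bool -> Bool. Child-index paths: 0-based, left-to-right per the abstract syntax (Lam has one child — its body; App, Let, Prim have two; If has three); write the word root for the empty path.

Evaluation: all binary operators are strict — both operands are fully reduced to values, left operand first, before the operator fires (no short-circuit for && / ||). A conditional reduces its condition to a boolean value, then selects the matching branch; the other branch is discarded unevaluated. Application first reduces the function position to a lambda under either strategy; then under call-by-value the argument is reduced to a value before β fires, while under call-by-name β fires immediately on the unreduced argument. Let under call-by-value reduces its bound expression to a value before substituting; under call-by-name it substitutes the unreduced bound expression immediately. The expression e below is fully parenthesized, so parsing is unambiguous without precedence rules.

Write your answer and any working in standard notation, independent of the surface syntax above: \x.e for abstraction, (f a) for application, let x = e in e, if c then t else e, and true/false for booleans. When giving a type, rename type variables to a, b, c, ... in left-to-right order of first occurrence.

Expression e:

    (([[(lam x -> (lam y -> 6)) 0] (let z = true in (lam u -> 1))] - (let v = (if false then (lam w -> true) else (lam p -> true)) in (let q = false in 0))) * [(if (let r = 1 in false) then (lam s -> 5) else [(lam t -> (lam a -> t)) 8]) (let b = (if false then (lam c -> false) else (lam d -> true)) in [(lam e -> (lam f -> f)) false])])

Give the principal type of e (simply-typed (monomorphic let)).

Answer: Int

Trace:
\y._ : b -> Int
\x._ : a -> b -> Int
  unify a -> b -> Int ~ Int -> c
  unify a ~ Int
  unify b -> Int ~ c
_ _ : b -> Int
let z : Bool
\u._ : d -> Int
  unify b -> Int ~ (d -> Int) -> e
  unify b ~ d -> Int
  unify Int ~ e
_ _ : Int
  unify Int ~ Int
  unify Bool ~ Bool
\w._ : f -> Bool
\p._ : g -> Bool
  unify f -> Bool ~ g -> Bool
  unify f ~ g
  unify Bool ~ Bool
let v : g -> Bool
let q : Bool
  unify Int ~ Int
  unify Int ~ Int
let r : Int
  unify Bool ~ Bool
\s._ : h -> Int
t : i
\a._ : j -> i
\t._ : i -> j -> i
  unify i -> j -> i ~ Int -> k
  unify i ~ Int
  unify j -> Int ~ k
_ _ : j -> Int
  unify h -> Int ~ j -> Int
  unify h ~ j
  unify Int ~ Int
  unify Bool ~ Bool
\c._ : l -> Bool
\d._ : m -> Bool
  unify l -> Bool ~ m -> Bool
  unify l ~ m
  unify Bool ~ Bool
let b : m -> Bool
f : o
\f._ : o -> o
\e._ : n -> o -> o
  unify n -> o -> o ~ Bool -> p
  unify n ~ Bool
  unify o -> o ~ p
_ _ : o -> o
  unify j -> Int ~ (o -> o) -> q
  unify j ~ o -> o
  unify Int ~ q
_ _ : Int
  unify Int ~ Int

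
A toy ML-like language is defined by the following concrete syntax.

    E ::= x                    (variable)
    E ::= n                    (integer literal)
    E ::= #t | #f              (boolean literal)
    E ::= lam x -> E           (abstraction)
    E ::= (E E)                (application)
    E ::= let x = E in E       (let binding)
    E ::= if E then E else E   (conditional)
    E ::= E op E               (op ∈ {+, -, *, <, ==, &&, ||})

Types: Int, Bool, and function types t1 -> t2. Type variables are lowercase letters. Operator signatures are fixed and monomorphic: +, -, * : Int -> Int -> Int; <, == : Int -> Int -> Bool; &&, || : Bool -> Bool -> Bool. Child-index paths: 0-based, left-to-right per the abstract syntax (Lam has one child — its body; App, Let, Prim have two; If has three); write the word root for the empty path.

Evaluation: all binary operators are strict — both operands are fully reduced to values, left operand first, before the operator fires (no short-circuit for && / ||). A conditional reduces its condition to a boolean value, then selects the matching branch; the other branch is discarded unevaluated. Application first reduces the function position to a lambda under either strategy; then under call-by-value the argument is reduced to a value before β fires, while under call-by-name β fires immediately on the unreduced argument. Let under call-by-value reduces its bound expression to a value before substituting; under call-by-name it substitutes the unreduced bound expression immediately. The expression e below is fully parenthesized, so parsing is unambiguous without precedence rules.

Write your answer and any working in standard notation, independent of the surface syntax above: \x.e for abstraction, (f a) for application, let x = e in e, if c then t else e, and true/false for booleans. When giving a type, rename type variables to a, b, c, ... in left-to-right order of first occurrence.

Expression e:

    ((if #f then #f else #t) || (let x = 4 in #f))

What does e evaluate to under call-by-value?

Answer: true

Derivation:
step 0: ((if false then false else true) || (let x = 4 in false))
step 1: [if@0] (true || (let x = 4 in false))
step 2: [let@1] (true || false)
step 3: [delta@root] true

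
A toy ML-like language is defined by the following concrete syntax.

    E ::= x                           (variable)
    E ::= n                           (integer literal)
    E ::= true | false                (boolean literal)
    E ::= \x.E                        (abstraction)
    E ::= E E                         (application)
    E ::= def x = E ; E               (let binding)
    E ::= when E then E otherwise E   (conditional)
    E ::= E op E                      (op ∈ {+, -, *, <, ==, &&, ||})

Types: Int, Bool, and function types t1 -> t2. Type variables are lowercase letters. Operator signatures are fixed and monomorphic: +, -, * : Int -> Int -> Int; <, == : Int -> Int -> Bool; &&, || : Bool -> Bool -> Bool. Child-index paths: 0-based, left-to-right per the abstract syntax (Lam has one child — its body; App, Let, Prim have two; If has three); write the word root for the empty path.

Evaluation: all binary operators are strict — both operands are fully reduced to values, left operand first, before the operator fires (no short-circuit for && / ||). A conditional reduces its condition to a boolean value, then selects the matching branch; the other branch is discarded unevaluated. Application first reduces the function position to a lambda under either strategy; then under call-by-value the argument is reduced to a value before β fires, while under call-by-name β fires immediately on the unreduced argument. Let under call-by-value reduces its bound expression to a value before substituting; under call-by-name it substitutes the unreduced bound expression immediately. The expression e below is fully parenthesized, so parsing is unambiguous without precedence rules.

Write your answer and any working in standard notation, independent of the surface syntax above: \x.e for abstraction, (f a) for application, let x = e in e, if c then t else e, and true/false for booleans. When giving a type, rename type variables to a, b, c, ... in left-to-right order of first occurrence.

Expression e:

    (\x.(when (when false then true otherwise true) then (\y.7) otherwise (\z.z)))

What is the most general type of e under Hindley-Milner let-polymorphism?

Answer: a -> Int -> Int

Derivation:
  unify Bool ~ Bool
  unify Bool ~ Bool
  unify Bool ~ Bool
\y._ : b -> Int
z : c
\z._ : c -> c
  unify b -> Int ~ c -> c
  unify b ~ c
  unify Int ~ c
\x._ : a -> Int -> Int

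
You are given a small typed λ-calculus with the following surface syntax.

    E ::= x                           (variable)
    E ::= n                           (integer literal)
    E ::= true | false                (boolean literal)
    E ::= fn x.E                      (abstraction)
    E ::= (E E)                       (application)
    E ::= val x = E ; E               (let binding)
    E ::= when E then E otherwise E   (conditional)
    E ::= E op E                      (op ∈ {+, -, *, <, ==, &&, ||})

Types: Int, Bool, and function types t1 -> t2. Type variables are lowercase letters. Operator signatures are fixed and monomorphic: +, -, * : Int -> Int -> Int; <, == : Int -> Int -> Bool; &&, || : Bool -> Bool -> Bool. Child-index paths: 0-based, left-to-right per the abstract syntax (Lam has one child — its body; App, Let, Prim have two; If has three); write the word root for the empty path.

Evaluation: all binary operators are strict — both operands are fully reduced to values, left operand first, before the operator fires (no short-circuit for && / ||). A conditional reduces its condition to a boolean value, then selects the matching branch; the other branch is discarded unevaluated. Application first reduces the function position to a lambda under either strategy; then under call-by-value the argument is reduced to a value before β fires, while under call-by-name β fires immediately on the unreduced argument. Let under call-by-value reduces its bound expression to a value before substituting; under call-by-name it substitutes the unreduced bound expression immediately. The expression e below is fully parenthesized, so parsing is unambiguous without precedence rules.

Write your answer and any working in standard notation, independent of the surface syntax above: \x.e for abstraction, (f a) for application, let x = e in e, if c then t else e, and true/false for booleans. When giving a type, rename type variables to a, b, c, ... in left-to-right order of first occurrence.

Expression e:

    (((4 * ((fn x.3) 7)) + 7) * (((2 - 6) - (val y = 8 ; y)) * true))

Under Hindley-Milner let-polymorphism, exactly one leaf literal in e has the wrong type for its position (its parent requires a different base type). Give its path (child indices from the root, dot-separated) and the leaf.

Working:
  unify Int ~ Int
\x._ : a -> Int
  unify a -> Int ~ Int -> b
  unify a ~ Int
  unify Int ~ b
_ _ : Int
  unify Int ~ Int
  unify Int ~ Int
  unify Int ~ Int
  unify Int ~ Int
  unify Int ~ Int
  unify Int ~ Int
  unify Int ~ Int
let y : Int
y : Int
  unify Int ~ Int
  unify Int ~ Int
  unify Bool ~ Int
  FAIL: mismatch Bool ~ Int

Answer: 1.1 : true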